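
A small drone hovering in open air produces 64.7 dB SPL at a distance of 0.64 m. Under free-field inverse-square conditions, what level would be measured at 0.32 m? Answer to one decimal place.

70.7 dB SPL

For a point source in a free field, ΔL = −20·log₁₀(d₂/d₁).
ΔL = −20·log₁₀(0.32/0.64) = 6.02 dB, so L₂ = 64.7 + (6.02) = 70.7 dB SPL.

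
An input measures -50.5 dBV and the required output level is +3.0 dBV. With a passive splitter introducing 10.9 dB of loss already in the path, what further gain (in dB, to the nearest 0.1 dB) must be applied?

64.4 dB

The required make-up gain is the shortfall in the dB sum.
G = +3.0 − (-50.5) + 10.9 = 64.4 dB.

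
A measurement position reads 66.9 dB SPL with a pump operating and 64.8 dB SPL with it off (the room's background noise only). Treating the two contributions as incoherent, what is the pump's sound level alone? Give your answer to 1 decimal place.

62.7 dB SPL

Remove the background by subtracting linear intensities:
L_src = 10·log₁₀(10^(66.9/10) − 10^(64.8/10)) = 10·log₁₀(1878000) = 62.7 dB SPL.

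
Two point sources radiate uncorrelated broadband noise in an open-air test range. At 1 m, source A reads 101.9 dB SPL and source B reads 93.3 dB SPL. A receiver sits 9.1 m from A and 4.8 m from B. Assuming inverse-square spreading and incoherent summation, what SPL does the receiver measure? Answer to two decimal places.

84.47 dB SPL

At the listener: L_A = 101.9 − 20·log₁₀(9.1) = 82.719 dB; L_B = 93.3 − 20·log₁₀(4.8) = 79.675 dB.
Combined: 10·log₁₀(10^(82.719/10)+10^(79.675/10)) = 84.47 dB SPL.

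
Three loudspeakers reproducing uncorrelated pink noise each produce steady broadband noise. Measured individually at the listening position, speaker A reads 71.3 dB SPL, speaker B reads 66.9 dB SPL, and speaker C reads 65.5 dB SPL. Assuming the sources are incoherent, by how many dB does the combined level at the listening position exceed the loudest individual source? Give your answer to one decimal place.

2.1 dB

Uncorrelated sources add in intensity (power), not in dB.
L_total = 10·log₁₀(10^(71.3/10) + 10^(66.9/10) + 10^(65.5/10)) = 73.41 dB SPL.
Excess over the loudest (71.3 dB): 73.41 − 71.3 = 2.1 dB.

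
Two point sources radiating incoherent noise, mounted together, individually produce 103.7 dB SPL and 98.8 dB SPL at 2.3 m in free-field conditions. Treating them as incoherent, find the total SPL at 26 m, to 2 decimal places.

Combined at 2.3 m: 10·log₁₀(10^(103.7/10)+10^(98.8/10)) = 104.918 dB SPL.
Then apply −20·log₁₀(26/2.3) = -21.065 dB → 83.85 dB SPL.

83.85 dB SPL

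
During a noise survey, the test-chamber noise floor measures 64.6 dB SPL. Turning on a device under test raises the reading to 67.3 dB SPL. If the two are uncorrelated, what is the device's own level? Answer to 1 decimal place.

64.0 dB SPL

Background correction is a power subtraction:
L_src = 10·log₁₀(10^(67.3/10) − 10^(64.6/10)) = 10·log₁₀(2486000) = 64.0 dB SPL.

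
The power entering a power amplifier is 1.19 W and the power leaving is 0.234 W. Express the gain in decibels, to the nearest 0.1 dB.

-7.1 dB

Power ratio → dB uses the 10·log₁₀ form:
10·log₁₀(0.234/1.19) = 10·log₁₀(0.1966) = -7.1 dB.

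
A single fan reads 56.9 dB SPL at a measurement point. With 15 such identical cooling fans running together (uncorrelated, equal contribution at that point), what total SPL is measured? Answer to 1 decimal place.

15 equal incoherent sources raise the level by 10·log₁₀(15) = 11.76 dB.
L_total = 56.9 + 11.76 = 68.7 dB SPL.

68.7 dB SPL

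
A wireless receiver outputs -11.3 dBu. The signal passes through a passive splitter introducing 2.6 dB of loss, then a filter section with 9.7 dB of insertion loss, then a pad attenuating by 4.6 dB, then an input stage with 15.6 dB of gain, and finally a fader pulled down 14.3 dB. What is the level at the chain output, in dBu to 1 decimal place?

Cascaded gains and losses add directly in dB.
-11.3 − 2.6 − 9.7 − 4.6 + 15.6 − 14.3 = -26.9 dBu.

-26.9 dBu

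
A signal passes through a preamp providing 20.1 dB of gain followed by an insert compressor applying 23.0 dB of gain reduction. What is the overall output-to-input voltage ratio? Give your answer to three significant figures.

0.716

Net gain = 20.1 + (−23.0) = -2.9 dB.
Voltage ratio = 10^(-2.9/20) = 0.716.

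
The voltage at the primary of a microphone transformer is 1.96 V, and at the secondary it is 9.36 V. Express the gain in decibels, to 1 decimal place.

For a voltage ratio, dB = 20·log₁₀(V₂/V₁).
20·log₁₀(9.36/1.96) = 20·log₁₀(4.776) = 13.6 dB.

13.6 dB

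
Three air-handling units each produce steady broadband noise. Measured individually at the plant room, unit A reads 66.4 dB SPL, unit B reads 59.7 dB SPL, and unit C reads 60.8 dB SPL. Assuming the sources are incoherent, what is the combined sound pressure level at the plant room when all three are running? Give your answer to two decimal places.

Incoherent sources sum as intensities:
L_total = 10·log₁₀(10^(66.4/10) + 10^(59.7/10) + 10^(60.8/10)) = 10·log₁₀(6501000) = 68.13 dB SPL.

68.13 dB SPL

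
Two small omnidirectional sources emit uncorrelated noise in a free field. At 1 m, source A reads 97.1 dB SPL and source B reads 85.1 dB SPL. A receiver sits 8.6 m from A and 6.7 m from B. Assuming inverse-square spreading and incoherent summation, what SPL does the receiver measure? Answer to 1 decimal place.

78.8 dB SPL

At the listener: L_A = 97.1 − 20·log₁₀(8.6) = 78.41 dB; L_B = 85.1 − 20·log₁₀(6.7) = 68.58 dB.
Combined: 10·log₁₀(10^(78.41/10)+10^(68.58/10)) = 78.8 dB SPL.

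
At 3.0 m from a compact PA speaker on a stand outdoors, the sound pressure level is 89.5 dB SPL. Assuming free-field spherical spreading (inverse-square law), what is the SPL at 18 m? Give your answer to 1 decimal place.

Free-field point source: level drops by 20·log₁₀ of the distance ratio.
ΔL = −20·log₁₀(18/3.0) = -15.56 dB, so L₂ = 89.5 + (-15.56) = 73.9 dB SPL.

73.9 dB SPL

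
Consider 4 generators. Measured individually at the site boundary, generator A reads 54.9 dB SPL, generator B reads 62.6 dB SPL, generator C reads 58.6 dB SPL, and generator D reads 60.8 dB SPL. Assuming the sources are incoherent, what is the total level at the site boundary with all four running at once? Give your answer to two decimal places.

Add the sources as powers (linear), then convert back to dB:
L_total = 10·log₁₀(10^(54.9/10) + 10^(62.6/10) + 10^(58.6/10) + 10^(60.8/10)) = 10·log₁₀(4055000) = 66.08 dB SPL.

66.08 dB SPL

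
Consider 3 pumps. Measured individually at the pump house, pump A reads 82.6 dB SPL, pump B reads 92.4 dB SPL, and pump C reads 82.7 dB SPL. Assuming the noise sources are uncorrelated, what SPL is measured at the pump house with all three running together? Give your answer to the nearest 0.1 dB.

Incoherent sources sum as intensities:
L_total = 10·log₁₀(10^(82.6/10) + 10^(92.4/10) + 10^(82.7/10)) = 10·log₁₀(2106000000) = 93.2 dB SPL.

93.2 dB SPL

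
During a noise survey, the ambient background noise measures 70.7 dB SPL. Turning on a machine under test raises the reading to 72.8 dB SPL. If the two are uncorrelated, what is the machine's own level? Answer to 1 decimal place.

Remove the background by subtracting linear intensities:
L_src = 10·log₁₀(10^(72.8/10) − 10^(70.7/10)) = 10·log₁₀(7306000) = 68.6 dB SPL.

68.6 dB SPL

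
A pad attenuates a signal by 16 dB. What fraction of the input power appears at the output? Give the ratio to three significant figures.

Power ratio = 10^(dB/10).
10^(-16/10) = 10^(-1.600) = 0.0251.

0.0251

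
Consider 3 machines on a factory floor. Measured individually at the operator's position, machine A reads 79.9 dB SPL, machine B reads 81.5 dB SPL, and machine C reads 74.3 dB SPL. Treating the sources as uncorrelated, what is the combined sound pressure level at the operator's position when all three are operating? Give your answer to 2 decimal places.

Incoherent sources sum as intensities:
L_total = 10·log₁₀(10^(79.9/10) + 10^(81.5/10) + 10^(74.3/10)) = 10·log₁₀(265900000) = 84.25 dB SPL.

84.25 dB SPL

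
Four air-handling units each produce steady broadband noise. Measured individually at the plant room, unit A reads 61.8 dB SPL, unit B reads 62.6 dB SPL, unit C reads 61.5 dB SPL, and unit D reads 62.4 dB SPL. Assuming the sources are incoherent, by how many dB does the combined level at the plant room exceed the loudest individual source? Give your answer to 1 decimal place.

Uncorrelated sources add in intensity (power), not in dB.
L_total = 10·log₁₀(10^(61.8/10) + 10^(62.6/10) + 10^(61.5/10) + 10^(62.4/10)) = 68.12 dB SPL.
Excess over the loudest (62.6 dB): 68.12 − 62.6 = 5.5 dB.

5.5 dB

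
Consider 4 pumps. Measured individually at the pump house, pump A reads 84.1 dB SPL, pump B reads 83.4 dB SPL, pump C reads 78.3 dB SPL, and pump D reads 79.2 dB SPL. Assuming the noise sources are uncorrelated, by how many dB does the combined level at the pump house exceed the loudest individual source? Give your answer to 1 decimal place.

3.9 dB

Uncorrelated sources add in intensity (power), not in dB.
L_total = 10·log₁₀(10^(84.1/10) + 10^(83.4/10) + 10^(78.3/10) + 10^(79.2/10)) = 87.97 dB SPL.
Excess over the loudest (84.1 dB): 87.97 − 84.1 = 3.9 dB.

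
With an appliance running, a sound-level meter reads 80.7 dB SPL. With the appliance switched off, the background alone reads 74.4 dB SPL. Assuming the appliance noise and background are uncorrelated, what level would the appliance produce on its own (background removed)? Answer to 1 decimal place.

Remove the background by subtracting linear intensities:
L_src = 10·log₁₀(10^(80.7/10) − 10^(74.4/10)) = 10·log₁₀(89950000) = 79.5 dB SPL.

79.5 dB SPL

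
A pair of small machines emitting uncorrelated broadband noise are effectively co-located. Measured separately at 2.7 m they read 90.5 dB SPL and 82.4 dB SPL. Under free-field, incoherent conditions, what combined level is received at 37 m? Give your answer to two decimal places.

68.39 dB SPL

Combined at 2.7 m: 10·log₁₀(10^(90.5/10)+10^(82.4/10)) = 91.125 dB SPL.
Then apply −20·log₁₀(37/2.7) = -22.737 dB → 68.39 dB SPL.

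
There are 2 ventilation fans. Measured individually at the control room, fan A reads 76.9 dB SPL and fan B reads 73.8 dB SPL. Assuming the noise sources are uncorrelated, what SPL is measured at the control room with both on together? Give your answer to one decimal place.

Uncorrelated sources add in intensity (power), not in dB.
L_total = 10·log₁₀(10^(76.9/10) + 10^(73.8/10)) = 10·log₁₀(72970000) = 78.6 dB SPL.

78.6 dB SPL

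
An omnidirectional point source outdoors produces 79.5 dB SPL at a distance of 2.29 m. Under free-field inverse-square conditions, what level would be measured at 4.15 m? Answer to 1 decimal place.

74.3 dB SPL

Free-field point source: level drops by 20·log₁₀ of the distance ratio.
ΔL = −20·log₁₀(4.15/2.29) = -5.16 dB, so L₂ = 79.5 + (-5.16) = 74.3 dB SPL.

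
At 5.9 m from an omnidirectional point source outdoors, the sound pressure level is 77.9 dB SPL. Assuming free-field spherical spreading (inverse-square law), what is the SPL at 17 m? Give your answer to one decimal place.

68.7 dB SPL

Inverse-square spreading gives ΔL = −20·log₁₀(d₂/d₁).
ΔL = −20·log₁₀(17/5.9) = -9.19 dB, so L₂ = 77.9 + (-9.19) = 68.7 dB SPL.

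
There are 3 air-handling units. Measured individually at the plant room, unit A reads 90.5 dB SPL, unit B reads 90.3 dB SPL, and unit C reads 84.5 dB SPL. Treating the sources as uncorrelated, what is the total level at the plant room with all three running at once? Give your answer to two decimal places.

93.94 dB SPL

Incoherent sources sum as intensities:
L_total = 10·log₁₀(10^(90.5/10) + 10^(90.3/10) + 10^(84.5/10)) = 10·log₁₀(2475000000) = 93.94 dB SPL.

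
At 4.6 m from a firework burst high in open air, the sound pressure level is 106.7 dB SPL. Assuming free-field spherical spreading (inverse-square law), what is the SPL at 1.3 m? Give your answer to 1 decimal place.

117.7 dB SPL

Inverse-square spreading gives ΔL = −20·log₁₀(d₂/d₁).
ΔL = −20·log₁₀(1.3/4.6) = 10.98 dB, so L₂ = 106.7 + (10.98) = 117.7 dB SPL.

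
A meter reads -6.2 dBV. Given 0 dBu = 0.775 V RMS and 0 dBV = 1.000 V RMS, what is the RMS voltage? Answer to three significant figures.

0.490 V

V = 1.000 V × 10^(-6.2/20).
= 1.000 × 0.4898 = 0.490 V.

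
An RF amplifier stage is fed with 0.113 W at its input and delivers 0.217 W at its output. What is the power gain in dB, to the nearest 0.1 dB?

Power is a power quantity, so gain = 10·log₁₀(P_out/P_in).
10·log₁₀(0.217/0.113) = 10·log₁₀(1.920) = 2.8 dB.

2.8 dB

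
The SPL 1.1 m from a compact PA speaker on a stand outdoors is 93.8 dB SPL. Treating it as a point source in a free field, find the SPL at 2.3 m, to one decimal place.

For a point source in a free field, ΔL = −20·log₁₀(d₂/d₁).
ΔL = −20·log₁₀(2.3/1.1) = -6.41 dB, so L₂ = 93.8 + (-6.41) = 87.4 dB SPL.

87.4 dB SPL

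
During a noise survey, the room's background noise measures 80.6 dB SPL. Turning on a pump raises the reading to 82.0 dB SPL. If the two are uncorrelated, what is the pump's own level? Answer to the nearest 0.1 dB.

Subtract intensities: L_src = 10·log₁₀(10^(L_total/10) − 10^(L_bg/10)).
L_src = 10·log₁₀(10^(82.0/10) − 10^(80.6/10)) = 10·log₁₀(43670000) = 76.4 dB SPL.

76.4 dB SPL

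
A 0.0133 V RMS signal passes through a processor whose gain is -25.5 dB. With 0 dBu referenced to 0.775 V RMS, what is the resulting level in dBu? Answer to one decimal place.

Input level: 20·log₁₀(0.0133/0.775) = -35.31 dBu.
Output: -35.31 − 25.5 = -60.8 dBu.

-60.8 dBu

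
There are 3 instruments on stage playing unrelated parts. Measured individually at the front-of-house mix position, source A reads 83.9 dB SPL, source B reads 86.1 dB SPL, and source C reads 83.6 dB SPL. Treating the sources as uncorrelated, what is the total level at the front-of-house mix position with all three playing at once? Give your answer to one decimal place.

Incoherent sources sum as intensities:
L_total = 10·log₁₀(10^(83.9/10) + 10^(86.1/10) + 10^(83.6/10)) = 10·log₁₀(881900000) = 89.5 dB SPL.

89.5 dB SPL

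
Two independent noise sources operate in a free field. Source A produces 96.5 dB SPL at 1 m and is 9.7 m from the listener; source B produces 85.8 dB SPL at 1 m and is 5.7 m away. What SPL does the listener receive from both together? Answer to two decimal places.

At the listener: L_A = 96.5 − 20·log₁₀(9.7) = 76.765 dB; L_B = 85.8 − 20·log₁₀(5.7) = 70.683 dB.
Combined: 10·log₁₀(10^(76.765/10)+10^(70.683/10)) = 77.72 dB SPL.

77.72 dB SPL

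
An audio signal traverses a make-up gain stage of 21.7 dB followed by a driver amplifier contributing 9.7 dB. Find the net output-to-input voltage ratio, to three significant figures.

37.2

Net gain = 21.7 + 9.7 = 31.4 dB.
Voltage ratio = 10^(31.4/20) = 37.2.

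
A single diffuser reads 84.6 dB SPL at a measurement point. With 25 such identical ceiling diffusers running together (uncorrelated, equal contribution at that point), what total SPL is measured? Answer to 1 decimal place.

98.6 dB SPL

25 equal incoherent sources raise the level by 10·log₁₀(25) = 13.98 dB.
L_total = 84.6 + 13.98 = 98.6 dB SPL.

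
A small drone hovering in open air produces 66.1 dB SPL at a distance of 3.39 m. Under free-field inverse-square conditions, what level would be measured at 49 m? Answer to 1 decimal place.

42.9 dB SPL

For a point source in a free field, ΔL = −20·log₁₀(d₂/d₁).
ΔL = −20·log₁₀(49/3.39) = -23.20 dB, so L₂ = 66.1 + (-23.20) = 42.9 dB SPL.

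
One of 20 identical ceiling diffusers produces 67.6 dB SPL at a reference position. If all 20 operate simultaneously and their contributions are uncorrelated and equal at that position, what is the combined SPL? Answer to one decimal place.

20 equal incoherent sources raise the level by 10·log₁₀(20) = 13.01 dB.
L_total = 67.6 + 13.01 = 80.6 dB SPL.

80.6 dB SPL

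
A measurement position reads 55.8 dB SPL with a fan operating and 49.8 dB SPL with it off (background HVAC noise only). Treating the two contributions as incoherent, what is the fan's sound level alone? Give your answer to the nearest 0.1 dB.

54.5 dB SPL

Background correction is a power subtraction:
L_src = 10·log₁₀(10^(55.8/10) − 10^(49.8/10)) = 10·log₁₀(284700) = 54.5 dB SPL.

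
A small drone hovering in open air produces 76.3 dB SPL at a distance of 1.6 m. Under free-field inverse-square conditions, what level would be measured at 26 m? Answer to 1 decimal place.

Inverse-square spreading gives ΔL = −20·log₁₀(d₂/d₁).
ΔL = −20·log₁₀(26/1.6) = -24.22 dB, so L₂ = 76.3 + (-24.22) = 52.1 dB SPL.

52.1 dB SPL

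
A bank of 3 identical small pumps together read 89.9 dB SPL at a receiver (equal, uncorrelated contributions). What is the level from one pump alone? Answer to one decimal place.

3 equal incoherent sources add 10·log₁₀(3) = 4.77 dB over one source.
L_one = 89.9 − 4.77 = 85.1 dB SPL.

85.1 dB SPL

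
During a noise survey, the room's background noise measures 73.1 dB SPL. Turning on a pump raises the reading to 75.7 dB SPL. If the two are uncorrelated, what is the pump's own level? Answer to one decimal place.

Subtract intensities: L_src = 10·log₁₀(10^(L_total/10) − 10^(L_bg/10)).
L_src = 10·log₁₀(10^(75.7/10) − 10^(73.1/10)) = 10·log₁₀(16740000) = 72.2 dB SPL.

72.2 dB SPL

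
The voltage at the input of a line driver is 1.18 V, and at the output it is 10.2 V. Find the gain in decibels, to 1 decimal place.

Voltage ratio → dB uses the 20·log₁₀ form:
20·log₁₀(10.2/1.18) = 20·log₁₀(8.644) = 18.7 dB.

18.7 dB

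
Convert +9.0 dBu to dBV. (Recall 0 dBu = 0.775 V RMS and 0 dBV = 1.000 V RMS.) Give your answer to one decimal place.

The offset between the scales is 20·log₁₀(0.775/1.000) = −2.214 dB.
So dBV = +9.0 − 2.214 = +6.8 dBV.

+6.8 dBV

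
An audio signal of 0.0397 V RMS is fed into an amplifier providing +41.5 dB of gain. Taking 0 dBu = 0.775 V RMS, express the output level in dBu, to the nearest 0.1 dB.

+15.7 dBu

Input level: 20·log₁₀(0.0397/0.775) = -25.81 dBu.
Output: -25.81 + 41.5 = +15.7 dBu.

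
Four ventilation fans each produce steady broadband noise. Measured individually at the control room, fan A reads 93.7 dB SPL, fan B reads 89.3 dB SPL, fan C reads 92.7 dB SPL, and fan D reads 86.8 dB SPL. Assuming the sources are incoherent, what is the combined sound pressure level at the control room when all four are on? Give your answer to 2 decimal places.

Add the sources as powers (linear), then convert back to dB:
L_total = 10·log₁₀(10^(93.7/10) + 10^(89.3/10) + 10^(92.7/10) + 10^(86.8/10)) = 10·log₁₀(5536000000) = 97.43 dB SPL.

97.43 dB SPL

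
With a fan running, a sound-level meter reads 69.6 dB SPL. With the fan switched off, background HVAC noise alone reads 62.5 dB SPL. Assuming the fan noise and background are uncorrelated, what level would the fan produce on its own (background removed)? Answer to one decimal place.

Remove the background by subtracting linear intensities:
L_src = 10·log₁₀(10^(69.6/10) − 10^(62.5/10)) = 10·log₁₀(7342000) = 68.7 dB SPL.

68.7 dB SPL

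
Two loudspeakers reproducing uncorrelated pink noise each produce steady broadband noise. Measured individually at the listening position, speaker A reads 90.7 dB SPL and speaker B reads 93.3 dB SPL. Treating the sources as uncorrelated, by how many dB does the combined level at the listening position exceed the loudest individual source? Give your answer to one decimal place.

1.9 dB

Add the sources as powers (linear), then convert back to dB:
L_total = 10·log₁₀(10^(90.7/10) + 10^(93.3/10)) = 95.20 dB SPL.
Excess over the loudest (93.3 dB): 95.20 − 93.3 = 1.9 dB.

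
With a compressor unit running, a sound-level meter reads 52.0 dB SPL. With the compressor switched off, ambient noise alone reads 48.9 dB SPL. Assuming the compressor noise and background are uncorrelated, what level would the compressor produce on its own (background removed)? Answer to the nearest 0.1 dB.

Remove the background by subtracting linear intensities:
L_src = 10·log₁₀(10^(52.0/10) − 10^(48.9/10)) = 10·log₁₀(80860) = 49.1 dB SPL.

49.1 dB SPL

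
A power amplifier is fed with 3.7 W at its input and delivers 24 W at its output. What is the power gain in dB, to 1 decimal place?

8.1 dB

Power is a power quantity, so gain = 10·log₁₀(P_out/P_in).
10·log₁₀(24/3.7) = 10·log₁₀(6.486) = 8.1 dB.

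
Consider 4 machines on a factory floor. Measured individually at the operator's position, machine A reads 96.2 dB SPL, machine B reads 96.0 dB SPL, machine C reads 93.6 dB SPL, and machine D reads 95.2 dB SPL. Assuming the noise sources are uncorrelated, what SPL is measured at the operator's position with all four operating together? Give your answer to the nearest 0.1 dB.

101.4 dB SPL

Add the sources as powers (linear), then convert back to dB:
L_total = 10·log₁₀(10^(96.2/10) + 10^(96.0/10) + 10^(93.6/10) + 10^(95.2/10)) = 10·log₁₀(13752000000) = 101.4 dB SPL.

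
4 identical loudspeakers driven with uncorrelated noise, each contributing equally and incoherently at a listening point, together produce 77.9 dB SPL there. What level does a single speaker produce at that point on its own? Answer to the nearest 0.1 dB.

71.9 dB SPL

4 equal incoherent sources add 10·log₁₀(4) = 6.02 dB over one source.
L_one = 77.9 − 6.02 = 71.9 dB SPL.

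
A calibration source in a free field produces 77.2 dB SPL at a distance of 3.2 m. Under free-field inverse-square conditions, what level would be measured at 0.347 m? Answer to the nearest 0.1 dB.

For a point source in a free field, ΔL = −20·log₁₀(d₂/d₁).
ΔL = −20·log₁₀(0.347/3.2) = 19.30 dB, so L₂ = 77.2 + (19.30) = 96.5 dB SPL.

96.5 dB SPL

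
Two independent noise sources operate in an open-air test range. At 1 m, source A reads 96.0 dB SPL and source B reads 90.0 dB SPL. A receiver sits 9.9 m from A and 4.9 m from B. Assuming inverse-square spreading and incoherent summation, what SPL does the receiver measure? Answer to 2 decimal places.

At the listener: L_A = 96.0 − 20·log₁₀(9.9) = 76.087 dB; L_B = 90.0 − 20·log₁₀(4.9) = 76.196 dB.
Combined: 10·log₁₀(10^(76.087/10)+10^(76.196/10)) = 79.15 dB SPL.

79.15 dB SPL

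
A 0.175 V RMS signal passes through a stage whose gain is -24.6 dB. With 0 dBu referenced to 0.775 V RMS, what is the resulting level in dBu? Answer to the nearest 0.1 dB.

-37.5 dBu

Input level: 20·log₁₀(0.175/0.775) = -12.93 dBu.
Output: -12.93 − 24.6 = -37.5 dBu.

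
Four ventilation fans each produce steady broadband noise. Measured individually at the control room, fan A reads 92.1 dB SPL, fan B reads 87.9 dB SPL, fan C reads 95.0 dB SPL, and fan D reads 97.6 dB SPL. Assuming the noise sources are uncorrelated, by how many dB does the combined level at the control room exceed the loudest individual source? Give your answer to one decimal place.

Add the sources as powers (linear), then convert back to dB:
L_total = 10·log₁₀(10^(92.1/10) + 10^(87.9/10) + 10^(95.0/10) + 10^(97.6/10)) = 100.47 dB SPL.
Excess over the loudest (97.6 dB): 100.47 − 97.6 = 2.9 dB.

2.9 dB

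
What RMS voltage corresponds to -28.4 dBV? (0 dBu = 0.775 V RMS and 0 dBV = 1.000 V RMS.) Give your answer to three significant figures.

0.0380 V

V = 1.000 V × 10^(-28.4/20).
= 1.000 × 0.03802 = 0.0380 V.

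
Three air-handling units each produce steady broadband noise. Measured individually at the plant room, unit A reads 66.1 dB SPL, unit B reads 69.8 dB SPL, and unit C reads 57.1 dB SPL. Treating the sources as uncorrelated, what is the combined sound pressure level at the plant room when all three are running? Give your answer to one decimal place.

71.5 dB SPL

Uncorrelated sources add in intensity (power), not in dB.
L_total = 10·log₁₀(10^(66.1/10) + 10^(69.8/10) + 10^(57.1/10)) = 10·log₁₀(14140000) = 71.5 dB SPL.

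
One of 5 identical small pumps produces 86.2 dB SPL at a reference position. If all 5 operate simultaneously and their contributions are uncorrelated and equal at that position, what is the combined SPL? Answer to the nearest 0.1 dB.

93.2 dB SPL

5 equal incoherent sources raise the level by 10·log₁₀(5) = 6.99 dB.
L_total = 86.2 + 6.99 = 93.2 dB SPL.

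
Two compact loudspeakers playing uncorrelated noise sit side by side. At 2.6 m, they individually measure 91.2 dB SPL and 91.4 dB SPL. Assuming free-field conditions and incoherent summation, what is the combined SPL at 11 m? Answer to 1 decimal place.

81.8 dB SPL

Combined at 2.6 m: 10·log₁₀(10^(91.2/10)+10^(91.4/10)) = 94.31 dB SPL.
Then apply −20·log₁₀(11/2.6) = -12.53 dB → 81.8 dB SPL.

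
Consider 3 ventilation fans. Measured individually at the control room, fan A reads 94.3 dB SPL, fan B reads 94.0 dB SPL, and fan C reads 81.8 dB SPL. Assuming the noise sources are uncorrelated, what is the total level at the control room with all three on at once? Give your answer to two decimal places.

Add the sources as powers (linear), then convert back to dB:
L_total = 10·log₁₀(10^(94.3/10) + 10^(94.0/10) + 10^(81.8/10)) = 10·log₁₀(5355000000) = 97.29 dB SPL.

97.29 dB SPL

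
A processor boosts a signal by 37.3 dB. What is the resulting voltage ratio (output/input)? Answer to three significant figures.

Voltage ratio = 10^(dB/20).
10^(37.3/20) = 10^(1.865) = 73.3.

73.3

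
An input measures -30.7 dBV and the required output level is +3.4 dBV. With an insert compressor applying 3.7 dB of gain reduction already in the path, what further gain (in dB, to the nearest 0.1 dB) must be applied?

37.8 dB

The required make-up gain is the shortfall in the dB sum.
G = +3.4 − (-30.7) + 3.7 = 37.8 dB.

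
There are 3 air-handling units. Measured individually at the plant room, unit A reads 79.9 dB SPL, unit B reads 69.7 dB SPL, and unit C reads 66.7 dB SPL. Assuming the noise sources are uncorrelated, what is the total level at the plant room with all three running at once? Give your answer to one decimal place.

Incoherent sources sum as intensities:
L_total = 10·log₁₀(10^(79.9/10) + 10^(69.7/10) + 10^(66.7/10)) = 10·log₁₀(111700000) = 80.5 dB SPL.

80.5 dB SPL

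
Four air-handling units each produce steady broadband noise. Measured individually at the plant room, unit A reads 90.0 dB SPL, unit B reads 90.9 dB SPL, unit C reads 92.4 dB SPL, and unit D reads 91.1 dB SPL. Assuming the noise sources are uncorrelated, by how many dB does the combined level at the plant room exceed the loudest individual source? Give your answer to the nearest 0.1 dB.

Add the sources as powers (linear), then convert back to dB:
L_total = 10·log₁₀(10^(90.0/10) + 10^(90.9/10) + 10^(92.4/10) + 10^(91.1/10)) = 97.21 dB SPL.
Excess over the loudest (92.4 dB): 97.21 − 92.4 = 4.8 dB.

4.8 dB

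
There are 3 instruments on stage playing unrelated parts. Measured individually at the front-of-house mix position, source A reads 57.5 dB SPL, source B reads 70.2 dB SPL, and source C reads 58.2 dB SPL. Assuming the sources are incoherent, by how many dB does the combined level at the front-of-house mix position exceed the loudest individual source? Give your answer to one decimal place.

Add the sources as powers (linear), then convert back to dB:
L_total = 10·log₁₀(10^(57.5/10) + 10^(70.2/10) + 10^(58.2/10)) = 70.68 dB SPL.
Excess over the loudest (70.2 dB): 70.68 − 70.2 = 0.5 dB.

0.5 dB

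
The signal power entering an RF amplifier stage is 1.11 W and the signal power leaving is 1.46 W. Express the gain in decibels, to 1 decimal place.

Power is a power quantity, so gain = 10·log₁₀(P_out/P_in).
10·log₁₀(1.46/1.11) = 10·log₁₀(1.315) = 1.2 dB.

1.2 dB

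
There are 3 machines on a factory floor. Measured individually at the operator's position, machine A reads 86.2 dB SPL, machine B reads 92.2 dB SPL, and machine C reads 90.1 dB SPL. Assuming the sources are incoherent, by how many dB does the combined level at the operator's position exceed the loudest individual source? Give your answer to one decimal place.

2.7 dB

Uncorrelated sources add in intensity (power), not in dB.
L_total = 10·log₁₀(10^(86.2/10) + 10^(92.2/10) + 10^(90.1/10)) = 94.91 dB SPL.
Excess over the loudest (92.2 dB): 94.91 − 92.2 = 2.7 dB.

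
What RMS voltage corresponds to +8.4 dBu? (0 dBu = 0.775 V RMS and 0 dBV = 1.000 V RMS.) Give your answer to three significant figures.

V = 0.775 V × 10^(+8.4/20).
= 0.775 × 2.630 = 2.04 V.

2.04 V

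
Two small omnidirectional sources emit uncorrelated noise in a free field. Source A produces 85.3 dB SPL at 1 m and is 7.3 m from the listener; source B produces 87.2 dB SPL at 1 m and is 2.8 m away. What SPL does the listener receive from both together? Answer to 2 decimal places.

78.65 dB SPL

At the listener: L_A = 85.3 − 20·log₁₀(7.3) = 68.034 dB; L_B = 87.2 − 20·log₁₀(2.8) = 78.257 dB.
Combined: 10·log₁₀(10^(68.034/10)+10^(78.257/10)) = 78.65 dB SPL.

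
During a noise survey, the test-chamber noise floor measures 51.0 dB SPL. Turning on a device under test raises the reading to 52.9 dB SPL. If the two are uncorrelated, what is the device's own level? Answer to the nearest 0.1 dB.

Background correction is a power subtraction:
L_src = 10·log₁₀(10^(52.9/10) − 10^(51.0/10)) = 10·log₁₀(69090) = 48.4 dB SPL.

48.4 dB SPL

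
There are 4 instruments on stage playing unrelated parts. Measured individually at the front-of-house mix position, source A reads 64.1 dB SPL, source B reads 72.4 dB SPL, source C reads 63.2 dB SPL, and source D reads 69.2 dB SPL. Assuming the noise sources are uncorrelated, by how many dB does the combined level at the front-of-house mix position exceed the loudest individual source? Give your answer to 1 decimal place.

Incoherent sources sum as intensities:
L_total = 10·log₁₀(10^(64.1/10) + 10^(72.4/10) + 10^(63.2/10) + 10^(69.2/10)) = 74.82 dB SPL.
Excess over the loudest (72.4 dB): 74.82 − 72.4 = 2.4 dB.

2.4 dB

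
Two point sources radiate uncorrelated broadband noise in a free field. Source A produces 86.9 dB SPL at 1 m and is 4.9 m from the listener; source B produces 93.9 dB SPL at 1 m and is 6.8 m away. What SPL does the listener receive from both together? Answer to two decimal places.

At the listener: L_A = 86.9 − 20·log₁₀(4.9) = 73.096 dB; L_B = 93.9 − 20·log₁₀(6.8) = 77.250 dB.
Combined: 10·log₁₀(10^(73.096/10)+10^(77.250/10)) = 78.66 dB SPL.

78.66 dB SPL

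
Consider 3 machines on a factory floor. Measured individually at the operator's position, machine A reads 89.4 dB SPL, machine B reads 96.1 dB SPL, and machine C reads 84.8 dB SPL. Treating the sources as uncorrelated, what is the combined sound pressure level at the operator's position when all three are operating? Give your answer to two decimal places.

97.20 dB SPL

Uncorrelated sources add in intensity (power), not in dB.
L_total = 10·log₁₀(10^(89.4/10) + 10^(96.1/10) + 10^(84.8/10)) = 10·log₁₀(5247000000) = 97.20 dB SPL.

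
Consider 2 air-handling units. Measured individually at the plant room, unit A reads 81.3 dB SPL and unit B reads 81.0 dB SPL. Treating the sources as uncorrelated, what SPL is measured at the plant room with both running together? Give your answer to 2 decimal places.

Incoherent sources sum as intensities:
L_total = 10·log₁₀(10^(81.3/10) + 10^(81.0/10)) = 10·log₁₀(260800000) = 84.16 dB SPL.

84.16 dB SPL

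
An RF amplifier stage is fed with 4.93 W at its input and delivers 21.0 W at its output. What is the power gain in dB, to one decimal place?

Power ratio → dB uses the 10·log₁₀ form:
10·log₁₀(21.0/4.93) = 10·log₁₀(4.260) = 6.3 dB.

6.3 dB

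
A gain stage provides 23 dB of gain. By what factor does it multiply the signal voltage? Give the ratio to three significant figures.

Voltage ratio = 10^(dB/20).
10^(23/20) = 10^(1.150) = 14.1.

14.1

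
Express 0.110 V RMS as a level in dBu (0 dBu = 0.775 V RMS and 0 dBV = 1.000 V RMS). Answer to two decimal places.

-16.96 dBu

dBu = 20·log₁₀(V / 0.775 V).
20·log₁₀(0.110/0.775) = -16.96 dBu.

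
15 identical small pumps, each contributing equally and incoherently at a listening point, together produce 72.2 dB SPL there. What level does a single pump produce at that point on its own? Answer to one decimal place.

15 equal incoherent sources add 10·log₁₀(15) = 11.76 dB over one source.
L_one = 72.2 − 11.76 = 60.4 dB SPL.

60.4 dB SPL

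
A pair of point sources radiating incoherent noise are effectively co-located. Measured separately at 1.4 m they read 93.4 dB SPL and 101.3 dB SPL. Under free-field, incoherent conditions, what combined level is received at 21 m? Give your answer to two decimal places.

Combined at 1.4 m: 10·log₁₀(10^(93.4/10)+10^(101.3/10)) = 101.953 dB SPL.
Then apply −20·log₁₀(21/1.4) = -23.522 dB → 78.43 dB SPL.

78.43 dB SPL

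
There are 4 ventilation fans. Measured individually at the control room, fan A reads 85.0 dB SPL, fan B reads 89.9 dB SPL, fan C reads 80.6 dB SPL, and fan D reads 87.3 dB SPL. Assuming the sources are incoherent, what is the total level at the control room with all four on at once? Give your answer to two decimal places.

Uncorrelated sources add in intensity (power), not in dB.
L_total = 10·log₁₀(10^(85.0/10) + 10^(89.9/10) + 10^(80.6/10) + 10^(87.3/10)) = 10·log₁₀(1945000000) = 92.89 dB SPL.

92.89 dB SPL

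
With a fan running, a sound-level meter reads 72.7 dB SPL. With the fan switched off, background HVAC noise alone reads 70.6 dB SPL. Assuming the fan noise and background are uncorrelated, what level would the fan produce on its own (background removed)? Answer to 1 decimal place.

68.5 dB SPL

Background correction is a power subtraction:
L_src = 10·log₁₀(10^(72.7/10) − 10^(70.6/10)) = 10·log₁₀(7139000) = 68.5 dB SPL.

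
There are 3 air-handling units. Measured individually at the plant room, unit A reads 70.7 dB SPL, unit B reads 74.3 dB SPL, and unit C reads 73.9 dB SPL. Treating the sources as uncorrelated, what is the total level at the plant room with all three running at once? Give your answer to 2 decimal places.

Incoherent sources sum as intensities:
L_total = 10·log₁₀(10^(70.7/10) + 10^(74.3/10) + 10^(73.9/10)) = 10·log₁₀(63210000) = 78.01 dB SPL.

78.01 dB SPL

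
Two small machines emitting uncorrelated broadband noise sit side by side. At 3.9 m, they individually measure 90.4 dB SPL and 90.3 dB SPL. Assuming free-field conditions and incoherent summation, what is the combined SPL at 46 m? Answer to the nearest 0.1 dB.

Combined at 3.9 m: 10·log₁₀(10^(90.4/10)+10^(90.3/10)) = 93.36 dB SPL.
Then apply −20·log₁₀(46/3.9) = -21.43 dB → 71.9 dB SPL.

71.9 dB SPL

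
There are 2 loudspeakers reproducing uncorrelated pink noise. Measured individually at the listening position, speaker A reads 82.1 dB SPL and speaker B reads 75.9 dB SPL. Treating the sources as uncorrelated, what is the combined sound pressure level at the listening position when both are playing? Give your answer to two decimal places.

Add the sources as powers (linear), then convert back to dB:
L_total = 10·log₁₀(10^(82.1/10) + 10^(75.9/10)) = 10·log₁₀(201100000) = 83.03 dB SPL.

83.03 dB SPL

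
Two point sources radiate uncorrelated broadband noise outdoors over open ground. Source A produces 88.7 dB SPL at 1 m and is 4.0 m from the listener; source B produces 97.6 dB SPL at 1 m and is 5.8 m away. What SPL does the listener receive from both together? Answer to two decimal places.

83.37 dB SPL

At the listener: L_A = 88.7 − 20·log₁₀(4.0) = 76.659 dB; L_B = 97.6 − 20·log₁₀(5.8) = 82.331 dB.
Combined: 10·log₁₀(10^(76.659/10)+10^(82.331/10)) = 83.37 dB SPL.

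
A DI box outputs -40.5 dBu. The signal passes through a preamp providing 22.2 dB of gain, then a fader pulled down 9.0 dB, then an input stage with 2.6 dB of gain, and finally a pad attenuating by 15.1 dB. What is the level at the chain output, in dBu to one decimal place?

-39.8 dBu

Cascaded gains and losses add directly in dB.
-40.5 + 22.2 − 9.0 + 2.6 − 15.1 = -39.8 dBu.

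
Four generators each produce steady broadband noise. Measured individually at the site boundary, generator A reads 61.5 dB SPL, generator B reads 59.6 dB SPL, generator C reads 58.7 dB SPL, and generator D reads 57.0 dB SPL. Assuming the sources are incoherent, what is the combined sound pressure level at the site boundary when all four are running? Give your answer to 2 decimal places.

Uncorrelated sources add in intensity (power), not in dB.
L_total = 10·log₁₀(10^(61.5/10) + 10^(59.6/10) + 10^(58.7/10) + 10^(57.0/10)) = 10·log₁₀(3567000) = 65.52 dB SPL.

65.52 dB SPL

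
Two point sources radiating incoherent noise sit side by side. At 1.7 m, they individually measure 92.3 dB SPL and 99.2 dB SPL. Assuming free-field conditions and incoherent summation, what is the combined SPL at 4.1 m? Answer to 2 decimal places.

92.36 dB SPL

Combined at 1.7 m: 10·log₁₀(10^(92.3/10)+10^(99.2/10)) = 100.007 dB SPL.
Then apply −20·log₁₀(4.1/1.7) = -7.647 dB → 92.36 dB SPL.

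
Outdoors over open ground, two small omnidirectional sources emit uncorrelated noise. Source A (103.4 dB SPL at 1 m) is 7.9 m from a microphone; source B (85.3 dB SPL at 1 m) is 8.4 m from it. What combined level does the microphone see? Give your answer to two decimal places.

85.51 dB SPL

At the listener: L_A = 103.4 − 20·log₁₀(7.9) = 85.447 dB; L_B = 85.3 − 20·log₁₀(8.4) = 66.814 dB.
Combined: 10·log₁₀(10^(85.447/10)+10^(66.814/10)) = 85.51 dB SPL.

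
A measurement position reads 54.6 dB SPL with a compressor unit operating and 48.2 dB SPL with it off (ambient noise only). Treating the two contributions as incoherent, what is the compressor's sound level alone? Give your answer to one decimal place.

Background correction is a power subtraction:
L_src = 10·log₁₀(10^(54.6/10) − 10^(48.2/10)) = 10·log₁₀(222300) = 53.5 dB SPL.

53.5 dB SPL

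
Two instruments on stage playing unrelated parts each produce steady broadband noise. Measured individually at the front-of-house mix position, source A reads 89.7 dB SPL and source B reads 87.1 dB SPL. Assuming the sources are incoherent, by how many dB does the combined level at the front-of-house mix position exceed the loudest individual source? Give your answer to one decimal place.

Incoherent sources sum as intensities:
L_total = 10·log₁₀(10^(89.7/10) + 10^(87.1/10)) = 91.60 dB SPL.
Excess over the loudest (89.7 dB): 91.60 − 89.7 = 1.9 dB.

1.9 dB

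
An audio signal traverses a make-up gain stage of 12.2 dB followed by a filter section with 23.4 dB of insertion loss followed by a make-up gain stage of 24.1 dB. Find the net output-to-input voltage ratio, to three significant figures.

Net gain = 12.2 + (−23.4) + 24.1 = 12.9 dB.
Voltage ratio = 10^(12.9/20) = 4.42.

4.42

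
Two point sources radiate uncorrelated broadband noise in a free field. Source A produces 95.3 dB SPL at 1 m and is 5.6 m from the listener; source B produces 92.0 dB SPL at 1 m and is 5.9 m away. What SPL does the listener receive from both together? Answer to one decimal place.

At the listener: L_A = 95.3 − 20·log₁₀(5.6) = 80.34 dB; L_B = 92.0 − 20·log₁₀(5.9) = 76.58 dB.
Combined: 10·log₁₀(10^(80.34/10)+10^(76.58/10)) = 81.9 dB SPL.

81.9 dB SPL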